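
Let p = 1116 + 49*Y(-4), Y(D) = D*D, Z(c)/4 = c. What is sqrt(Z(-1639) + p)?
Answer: 4*I*sqrt(291) ≈ 68.235*I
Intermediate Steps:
Z(c) = 4*c
Y(D) = D**2
p = 1900 (p = 1116 + 49*(-4)**2 = 1116 + 49*16 = 1116 + 784 = 1900)
sqrt(Z(-1639) + p) = sqrt(4*(-1639) + 1900) = sqrt(-6556 + 1900) = sqrt(-4656) = 4*I*sqrt(291)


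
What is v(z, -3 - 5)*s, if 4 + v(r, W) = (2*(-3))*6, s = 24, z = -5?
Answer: -960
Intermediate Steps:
v(r, W) = -40 (v(r, W) = -4 + (2*(-3))*6 = -4 - 6*6 = -4 - 36 = -40)
v(z, -3 - 5)*s = -40*24 = -960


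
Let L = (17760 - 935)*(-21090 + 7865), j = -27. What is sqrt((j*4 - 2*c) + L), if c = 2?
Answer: I*sqrt(222510737) ≈ 14917.0*I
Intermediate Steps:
L = -222510625 (L = 16825*(-13225) = -222510625)
sqrt((j*4 - 2*c) + L) = sqrt((-27*4 - 2*2) - 222510625) = sqrt((-108 - 4) - 222510625) = sqrt(-112 - 222510625) = sqrt(-222510737) = I*sqrt(222510737)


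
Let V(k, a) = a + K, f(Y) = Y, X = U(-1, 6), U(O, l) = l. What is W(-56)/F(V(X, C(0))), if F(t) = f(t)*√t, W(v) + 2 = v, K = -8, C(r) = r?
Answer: -29*I*√2/16 ≈ -2.5633*I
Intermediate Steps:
X = 6
W(v) = -2 + v
V(k, a) = -8 + a (V(k, a) = a - 8 = -8 + a)
F(t) = t^(3/2) (F(t) = t*√t = t^(3/2))
W(-56)/F(V(X, C(0))) = (-2 - 56)/((-8 + 0)^(3/2)) = -58*I*√2/32 = -29*I*√2/16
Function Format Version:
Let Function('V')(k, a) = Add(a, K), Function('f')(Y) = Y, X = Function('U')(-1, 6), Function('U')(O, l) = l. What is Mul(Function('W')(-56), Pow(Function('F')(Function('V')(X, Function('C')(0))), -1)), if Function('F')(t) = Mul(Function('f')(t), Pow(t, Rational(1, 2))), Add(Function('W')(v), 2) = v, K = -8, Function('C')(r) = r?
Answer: Mul(Rational(-29, 16), I, Pow(2, Rational(1, 2))) ≈ Mul(-2.5633, I)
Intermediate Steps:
X = 6
Function('W')(v) = Add(-2, v)
Function('V')(k, a) = Add(-8, a) (Function('V')(k, a) = Add(a, -8) = Add(-8, a))
Function('F')(t) = Pow(t, Rational(3, 2)) (Function('F')(t) = Mul(t, Pow(t, Rational(1, 2))) = Pow(t, Rational(3, 2)))
Mul(Function('W')(-56), Pow(Function('F')(Function('V')(X, Function('C')(0))), -1)) = Mul(Add(-2, -56), Pow(Pow(Add(-8, 0), Rational(3, 2)), -1)) = Mul(-58, Pow(Pow(-8, Rational(3, 2)), -1)) = Mul(-58, Pow(Mul(-16, I, Pow(2, Rational(1, 2))), -1)) = Mul(-58, Mul(Rational(1, 32), I, Pow(2, Rational(1, 2)))) = Mul(Rational(-29, 16), I, Pow(2, Rational(1, 2)))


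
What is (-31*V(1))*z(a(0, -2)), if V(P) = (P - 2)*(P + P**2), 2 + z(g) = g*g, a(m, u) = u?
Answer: 124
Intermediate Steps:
z(g) = -2 + g**2 (z(g) = -2 + g*g = -2 + g**2)
V(P) = (-2 + P)*(P + P**2)
(-31*V(1))*z(a(0, -2)) = (-31*(-2 + 1**2 - 1*1))*(-2 + (-2)**2) = (-31*(-2 + 1 - 1))*(-2 + 4) = -31*(-2)*2 = 62*2 = 124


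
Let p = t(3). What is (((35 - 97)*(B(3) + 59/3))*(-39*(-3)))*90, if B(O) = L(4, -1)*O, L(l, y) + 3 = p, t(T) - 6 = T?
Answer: -24591060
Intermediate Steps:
t(T) = 6 + T
p = 9 (p = 6 + 3 = 9)
L(l, y) = 6 (L(l, y) = -3 + 9 = 6)
B(O) = 6*O
(((35 - 97)*(B(3) + 59/3))*(-39*(-3)))*90 = (((35 - 97)*(6*3 + 59/3))*(-39*(-3)))*90 = (-62*(18 + 59*(⅓))*117)*90 = (-62*(18 + 59/3)*117)*90 = (-62*113/3*117)*90 = -7006/3*117*90 = -273234*90 = -24591060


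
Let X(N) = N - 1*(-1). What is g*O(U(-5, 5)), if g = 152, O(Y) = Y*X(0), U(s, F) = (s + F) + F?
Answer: 760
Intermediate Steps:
X(N) = 1 + N (X(N) = N + 1 = 1 + N)
U(s, F) = s + 2*F (U(s, F) = (F + s) + F = s + 2*F)
O(Y) = Y (O(Y) = Y*(1 + 0) = Y*1 = Y)
g*O(U(-5, 5)) = 152*(-5 + 2*5) = 152*(-5 + 10) = 152*5 = 760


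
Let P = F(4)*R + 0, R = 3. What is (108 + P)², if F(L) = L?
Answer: 14400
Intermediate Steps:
P = 12 (P = 4*3 + 0 = 12 + 0 = 12)
(108 + P)² = (108 + 12)² = 120² = 14400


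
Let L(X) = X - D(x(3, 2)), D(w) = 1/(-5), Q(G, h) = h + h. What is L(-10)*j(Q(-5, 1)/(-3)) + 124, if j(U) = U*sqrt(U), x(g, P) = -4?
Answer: 124 + 98*I*sqrt(6)/45 ≈ 124.0 + 5.3344*I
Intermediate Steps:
Q(G, h) = 2*h
D(w) = -1/5
j(U) = U**(3/2)
L(X) = 1/5 + X (L(X) = X - 1*(-1/5) = X + 1/5 = 1/5 + X)
L(-10)*j(Q(-5, 1)/(-3)) + 124 = (1/5 - 10)*((2*1)/(-3))**(3/2) + 124 = -49*(-2*I*sqrt(6)/9)/5 + 124 = -(-98)*I*sqrt(6)/45 + 124 = 98*I*sqrt(6)/45 + 124 = 124 + 98*I*sqrt(6)/45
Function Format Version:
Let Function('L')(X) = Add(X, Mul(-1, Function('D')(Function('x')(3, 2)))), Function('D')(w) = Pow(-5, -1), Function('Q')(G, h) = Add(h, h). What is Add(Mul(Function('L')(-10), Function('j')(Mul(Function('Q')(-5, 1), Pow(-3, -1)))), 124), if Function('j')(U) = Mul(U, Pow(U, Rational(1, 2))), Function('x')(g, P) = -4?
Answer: Add(124, Mul(Rational(98, 45), I, Pow(6, Rational(1, 2)))) ≈ Add(124.00, Mul(5.3344, I))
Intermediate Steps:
Function('Q')(G, h) = Mul(2, h)
Function('D')(w) = Rational(-1, 5)
Function('j')(U) = Pow(U, Rational(3, 2))
Function('L')(X) = Add(Rational(1, 5), X) (Function('L')(X) = Add(X, Mul(-1, Rational(-1, 5))) = Add(X, Rational(1, 5)) = Add(Rational(1, 5), X))
Add(Mul(Function('L')(-10), Function('j')(Mul(Function('Q')(-5, 1), Pow(-3, -1)))), 124) = Add(Mul(Add(Rational(1, 5), -10), Pow(Mul(Mul(2, 1), Pow(-3, -1)), Rational(3, 2))), 124) = Add(Mul(Rational(-49, 5), Pow(Mul(2, Rational(-1, 3)), Rational(3, 2))), 124) = Add(Mul(Rational(-49, 5), Pow(Rational(-2, 3), Rational(3, 2))), 124) = Add(Mul(Rational(-49, 5), Mul(Rational(-2, 9), I, Pow(6, Rational(1, 2)))), 124) = Add(Mul(Rational(98, 45), I, Pow(6, Rational(1, 2))), 124) = Add(124, Mul(Rational(98, 45), I, Pow(6, Rational(1, 2))))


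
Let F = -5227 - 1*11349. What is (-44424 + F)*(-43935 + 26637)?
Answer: 1055178000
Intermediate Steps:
F = -16576 (F = -5227 - 11349 = -16576)
(-44424 + F)*(-43935 + 26637) = (-44424 - 16576)*(-43935 + 26637) = -61000*(-17298) = 1055178000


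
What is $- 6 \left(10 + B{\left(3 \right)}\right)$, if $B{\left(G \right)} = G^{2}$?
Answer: $-114$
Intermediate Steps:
$- 6 \left(10 + B{\left(3 \right)}\right) = - 6 \left(10 + 3^{2}\right) = - 6 \left(10 + 9\right) = \left(-6\right) 19 = -114$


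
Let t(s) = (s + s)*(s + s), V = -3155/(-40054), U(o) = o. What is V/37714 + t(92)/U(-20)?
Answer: -12785689234209/7552982780 ≈ -1692.8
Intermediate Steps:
V = 3155/40054 (V = -3155*(-1/40054) = 3155/40054 ≈ 0.078769)
t(s) = 4*s² (t(s) = (2*s)*(2*s) = 4*s²)
V/37714 + t(92)/U(-20) = (3155/40054)/37714 + (4*92²)/(-20) = (3155/40054)*(1/37714) + (4*8464)*(-1/20) = 3155/1510596556 + 33856*(-1/20) = 3155/1510596556 - 8464/5 = -12785689234209/7552982780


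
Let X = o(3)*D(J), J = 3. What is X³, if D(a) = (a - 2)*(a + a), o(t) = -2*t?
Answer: -46656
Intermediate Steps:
D(a) = 2*a*(-2 + a) (D(a) = (-2 + a)*(2*a) = 2*a*(-2 + a))
X = -36 (X = (-2*3)*(2*3*(-2 + 3)) = -12*3 = -6*6 = -36)
X³ = (-36)³ = -46656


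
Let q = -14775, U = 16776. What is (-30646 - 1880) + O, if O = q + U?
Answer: -30525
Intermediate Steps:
O = 2001 (O = -14775 + 16776 = 2001)
(-30646 - 1880) + O = (-30646 - 1880) + 2001 = -32526 + 2001 = -30525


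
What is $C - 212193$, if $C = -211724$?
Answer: $-423917$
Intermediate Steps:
$C - 212193 = -211724 - 212193 = -423917$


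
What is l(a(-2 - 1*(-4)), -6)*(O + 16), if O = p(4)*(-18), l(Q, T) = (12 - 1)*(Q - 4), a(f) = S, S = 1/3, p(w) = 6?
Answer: 11132/3 ≈ 3710.7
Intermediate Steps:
S = ⅓ ≈ 0.33333
a(f) = ⅓
l(Q, T) = -44 + 11*Q (l(Q, T) = 11*(-4 + Q) = -44 + 11*Q)
O = -108 (O = 6*(-18) = -108)
l(a(-2 - 1*(-4)), -6)*(O + 16) = (-44 + 11*(⅓))*(-108 + 16) = (-44 + 11/3)*(-92) = -121/3*(-92) = 11132/3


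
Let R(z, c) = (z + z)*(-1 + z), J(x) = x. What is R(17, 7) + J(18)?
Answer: 562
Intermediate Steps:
R(z, c) = 2*z*(-1 + z) (R(z, c) = (2*z)*(-1 + z) = 2*z*(-1 + z))
R(17, 7) + J(18) = 2*17*(-1 + 17) + 18 = 2*17*16 + 18 = 544 + 18 = 562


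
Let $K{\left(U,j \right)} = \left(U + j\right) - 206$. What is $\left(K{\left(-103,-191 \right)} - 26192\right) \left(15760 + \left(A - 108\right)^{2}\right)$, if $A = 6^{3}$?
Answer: $-732001408$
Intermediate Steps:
$A = 216$
$K{\left(U,j \right)} = -206 + U + j$
$\left(K{\left(-103,-191 \right)} - 26192\right) \left(15760 + \left(A - 108\right)^{2}\right) = \left(\left(-206 - 103 - 191\right) - 26192\right) \left(15760 + \left(216 - 108\right)^{2}\right) = \left(-500 - 26192\right) \left(15760 + 108^{2}\right) = - 26692 \left(15760 + 11664\right) = \left(-26692\right) 27424 = -732001408$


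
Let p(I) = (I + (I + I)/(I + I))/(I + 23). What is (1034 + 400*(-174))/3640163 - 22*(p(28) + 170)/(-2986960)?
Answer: -4874175876373/277262042499240 ≈ -0.017580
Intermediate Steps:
p(I) = (1 + I)/(23 + I) (p(I) = (I + (2*I)/((2*I)))/(23 + I) = (I + (2*I)*(1/(2*I)))/(23 + I) = (I + 1)/(23 + I) = (1 + I)/(23 + I))
(1034 + 400*(-174))/3640163 - 22*(p(28) + 170)/(-2986960) = (1034 + 400*(-174))/3640163 - 22*((1 + 28)/(23 + 28) + 170)/(-2986960) = (1034 - 69600)*(1/3640163) - 22*(29/51 + 170)*(-1/2986960) = -68566*1/3640163 - 22*((1/51)*29 + 170)*(-1/2986960) = -68566/3640163 - 22*(29/51 + 170)*(-1/2986960) = -68566/3640163 - 22*8699/51*(-1/2986960) = -68566/3640163 - 191378/51*(-1/2986960) = -68566/3640163 + 95689/76167480 = -4874175876373/277262042499240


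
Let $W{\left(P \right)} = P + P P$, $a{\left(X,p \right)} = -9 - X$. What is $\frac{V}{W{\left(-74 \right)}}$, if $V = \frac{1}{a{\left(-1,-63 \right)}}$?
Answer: $- \frac{1}{43216} \approx -2.314 \cdot 10^{-5}$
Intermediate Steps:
$W{\left(P \right)} = P + P^{2}$
$V = - \frac{1}{8}$ ($V = \frac{1}{-9 - -1} = \frac{1}{-9 + 1} = \frac{1}{-8} = - \frac{1}{8} \approx -0.125$)
$\frac{V}{W{\left(-74 \right)}} = - \frac{1}{8 \left(- 74 \left(1 - 74\right)\right)} = - \frac{1}{8 \left(\left(-74\right) \left(-73\right)\right)} = - \frac{1}{8 \cdot 5402} = \left(- \frac{1}{8}\right) \frac{1}{5402} = - \frac{1}{43216}$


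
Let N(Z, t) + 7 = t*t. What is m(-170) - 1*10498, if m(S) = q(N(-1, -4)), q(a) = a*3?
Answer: -10471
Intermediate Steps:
N(Z, t) = -7 + t² (N(Z, t) = -7 + t*t = -7 + t²)
q(a) = 3*a
m(S) = 27 (m(S) = 3*(-7 + (-4)²) = 3*(-7 + 16) = 3*9 = 27)
m(-170) - 1*10498 = 27 - 1*10498 = 27 - 10498 = -10471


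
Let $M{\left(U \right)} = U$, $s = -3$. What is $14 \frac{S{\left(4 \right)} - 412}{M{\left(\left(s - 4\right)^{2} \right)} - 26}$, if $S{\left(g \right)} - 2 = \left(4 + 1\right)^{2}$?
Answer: $- \frac{5390}{23} \approx -234.35$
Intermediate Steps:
$S{\left(g \right)} = 27$ ($S{\left(g \right)} = 2 + \left(4 + 1\right)^{2} = 2 + 5^{2} = 2 + 25 = 27$)
$14 \frac{S{\left(4 \right)} - 412}{M{\left(\left(s - 4\right)^{2} \right)} - 26} = 14 \frac{27 - 412}{\left(-3 - 4\right)^{2} - 26} = 14 \left(- \frac{385}{\left(-7\right)^{2} - 26}\right) = 14 \left(- \frac{385}{49 - 26}\right) = 14 \left(- \frac{385}{23}\right) = - \frac{5390}{23}$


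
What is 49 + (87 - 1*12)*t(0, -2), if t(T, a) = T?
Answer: 49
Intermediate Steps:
49 + (87 - 1*12)*t(0, -2) = 49 + (87 - 1*12)*0 = 49 + (87 - 12)*0 = 49 + 75*0 = 49 + 0 = 49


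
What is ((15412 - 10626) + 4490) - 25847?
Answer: -16571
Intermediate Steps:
((15412 - 10626) + 4490) - 25847 = (4786 + 4490) - 25847 = 9276 - 25847 = -16571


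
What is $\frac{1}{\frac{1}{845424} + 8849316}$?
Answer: $\frac{845424}{7481424129985} \approx 1.13 \cdot 10^{-7}$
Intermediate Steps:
$\frac{1}{\frac{1}{845424} + 8849316} = \frac{1}{\frac{7481424129985}{845424}} = \frac{845424}{7481424129985}$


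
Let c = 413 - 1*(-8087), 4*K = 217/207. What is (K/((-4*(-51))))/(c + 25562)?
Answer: 31/821925792 ≈ 3.7716e-8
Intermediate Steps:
K = 217/828 (K = (217/207)/4 = (217*(1/207))/4 = (¼)*(217/207) = 217/828 ≈ 0.26208)
c = 8500 (c = 413 + 8087 = 8500)
(K/((-4*(-51))))/(c + 25562) = (217/(828*((-4*(-51)))))/(8500 + 25562) = ((217/828)/204)/34062 = ((217/828)*(1/204))*(1/34062) = (217/168912)*(1/34062) = 31/821925792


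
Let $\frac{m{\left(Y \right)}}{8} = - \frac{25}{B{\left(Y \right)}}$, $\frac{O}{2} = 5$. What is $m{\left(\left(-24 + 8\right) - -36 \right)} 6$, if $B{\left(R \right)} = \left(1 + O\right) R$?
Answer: $- \frac{60}{11} \approx -5.4545$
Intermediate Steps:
$O = 10$ ($O = 2 \cdot 5 = 10$)
$B{\left(R \right)} = 11 R$ ($B{\left(R \right)} = \left(1 + 10\right) R = 11 R$)
$m{\left(Y \right)} = - \frac{200}{11 Y}$ ($m{\left(Y \right)} = 8 \left(- \frac{25}{11 Y}\right) = - \frac{200}{11 Y}$)
$m{\left(\left(-24 + 8\right) - -36 \right)} 6 = - \frac{200}{11 \left(\left(-24 + 8\right) - -36\right)} 6 = - \frac{200}{11 \left(-16 + 36\right)} 6 = - \frac{200}{11 \cdot 20} \cdot 6 = \left(- \frac{200}{11}\right) \frac{1}{20} \cdot 6 = \left(- \frac{10}{11}\right) 6 = - \frac{60}{11}$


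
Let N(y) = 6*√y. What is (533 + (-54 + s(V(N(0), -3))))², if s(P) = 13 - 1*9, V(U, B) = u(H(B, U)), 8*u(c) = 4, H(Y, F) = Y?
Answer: 233289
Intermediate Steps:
u(c) = ½ (u(c) = (⅛)*4 = ½)
V(U, B) = ½
s(P) = 4 (s(P) = 13 - 9 = 4)
(533 + (-54 + s(V(N(0), -3))))² = (533 + (-54 + 4))² = (533 - 50)² = 483² = 233289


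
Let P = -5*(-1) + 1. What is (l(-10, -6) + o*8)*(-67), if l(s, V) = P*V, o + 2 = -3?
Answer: 5092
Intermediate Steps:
o = -5 (o = -2 - 3 = -5)
P = 6 (P = 5 + 1 = 6)
l(s, V) = 6*V
(l(-10, -6) + o*8)*(-67) = (6*(-6) - 5*8)*(-67) = (-36 - 40)*(-67) = -76*(-67) = 5092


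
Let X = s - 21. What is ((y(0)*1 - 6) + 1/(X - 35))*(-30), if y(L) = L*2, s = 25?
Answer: 5610/31 ≈ 180.97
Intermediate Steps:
y(L) = 2*L
X = 4 (X = 25 - 21 = 4)
((y(0)*1 - 6) + 1/(X - 35))*(-30) = (((2*0)*1 - 6) + 1/(4 - 35))*(-30) = ((0*1 - 6) + 1/(-31))*(-30) = ((0 - 6) - 1/31)*(-30) = (-6 - 1/31)*(-30) = -187/31*(-30) = 5610/31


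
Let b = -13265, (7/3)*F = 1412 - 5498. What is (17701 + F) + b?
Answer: 18794/7 ≈ 2684.9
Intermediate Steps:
F = -12258/7 (F = 3*(1412 - 5498)/7 = (3/7)*(-4086) = -12258/7 ≈ -1751.1)
(17701 + F) + b = (17701 - 12258/7) - 13265 = 111649/7 - 13265 = 18794/7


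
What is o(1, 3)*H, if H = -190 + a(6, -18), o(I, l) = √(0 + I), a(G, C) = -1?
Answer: -191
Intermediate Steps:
o(I, l) = √I
H = -191 (H = -190 - 1 = -191)
o(1, 3)*H = √1*(-191) = 1*(-191) = -191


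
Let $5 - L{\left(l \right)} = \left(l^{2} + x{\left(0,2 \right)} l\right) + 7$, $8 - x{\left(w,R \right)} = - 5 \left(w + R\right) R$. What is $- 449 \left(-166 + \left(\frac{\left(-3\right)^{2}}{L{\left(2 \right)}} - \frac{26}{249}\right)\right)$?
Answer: $\frac{1152385889}{15438} \approx 74646.0$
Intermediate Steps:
$x{\left(w,R \right)} = 8 - R \left(- 5 R - 5 w\right)$ ($x{\left(w,R \right)} = 8 - - 5 \left(w + R\right) R = 8 - - 5 \left(R + w\right) R = 8 - \left(- 5 R - 5 w\right) R = 8 - R \left(- 5 R - 5 w\right)$)
$L{\left(l \right)} = -2 - l^{2} - 28 l$ ($L{\left(l \right)} = 5 - \left(\left(l^{2} + \left(8 + 5 \cdot 2^{2} + 5 \cdot 2 \cdot 0\right) l\right) + 7\right) = 5 - \left(\left(l^{2} + \left(8 + 5 \cdot 4 + 0\right) l\right) + 7\right) = 5 - \left(\left(l^{2} + \left(8 + 20 + 0\right) l\right) + 7\right) = 5 - \left(\left(l^{2} + 28 l\right) + 7\right) = 5 - \left(7 + l^{2} + 28 l\right) = -2 - l^{2} - 28 l$)
$- 449 \left(-166 + \left(\frac{\left(-3\right)^{2}}{L{\left(2 \right)}} - \frac{26}{249}\right)\right) = - 449 \left(-166 + \left(\frac{\left(-3\right)^{2}}{-2 - 2^{2} - 56} - \frac{26}{249}\right)\right) = - 449 \left(-166 + \left(\frac{9}{-2 - 4 - 56} - \frac{26}{249}\right)\right) = - 449 \left(-166 + \left(\frac{9}{-62} - \frac{26}{249}\right)\right) = - 449 \left(-166 + \left(9 \left(- \frac{1}{62}\right) - \frac{26}{249}\right)\right) = - 449 \left(-166 - \frac{3853}{15438}\right) = \left(-449\right) \left(- \frac{2566561}{15438}\right) = \frac{1152385889}{15438}$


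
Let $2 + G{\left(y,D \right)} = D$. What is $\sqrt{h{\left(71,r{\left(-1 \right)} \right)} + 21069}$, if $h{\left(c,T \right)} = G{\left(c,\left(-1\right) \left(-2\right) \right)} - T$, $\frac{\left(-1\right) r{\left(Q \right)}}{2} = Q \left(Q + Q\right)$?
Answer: $\sqrt{21073} \approx 145.17$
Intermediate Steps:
$G{\left(y,D \right)} = -2 + D$
$r{\left(Q \right)} = - 4 Q^{2}$ ($r{\left(Q \right)} = - 2 Q \left(Q + Q\right) = - 2 Q 2 Q = - 2 \cdot 2 Q^{2} = - 4 Q^{2}$)
$h{\left(c,T \right)} = - T$ ($h{\left(c,T \right)} = \left(-2 - -2\right) - T = \left(-2 + 2\right) - T = 0 - T = - T$)
$\sqrt{h{\left(71,r{\left(-1 \right)} \right)} + 21069} = \sqrt{- \left(-4\right) \left(-1\right)^{2} + 21069} = \sqrt{- \left(-4\right) 1 + 21069} = \sqrt{\left(-1\right) \left(-4\right) + 21069} = \sqrt{4 + 21069} = \sqrt{21073}$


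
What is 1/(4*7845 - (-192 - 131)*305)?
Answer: 1/129895 ≈ 7.6985e-6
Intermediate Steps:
1/(4*7845 - (-192 - 131)*305) = 1/(31380 - (-323)*305) = 1/(31380 - 1*(-98515)) = 1/(31380 + 98515) = 1/129895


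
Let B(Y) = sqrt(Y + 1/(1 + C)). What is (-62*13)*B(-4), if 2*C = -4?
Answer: -806*I*sqrt(5) ≈ -1802.3*I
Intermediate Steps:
C = -2 (C = (1/2)*(-4) = -2)
B(Y) = sqrt(-1 + Y) (B(Y) = sqrt(Y + 1/(1 - 2)) = sqrt(Y + 1/(-1)) = sqrt(Y - 1) = sqrt(-1 + Y))
(-62*13)*B(-4) = (-62*13)*sqrt(-1 - 4) = -806*I*sqrt(5)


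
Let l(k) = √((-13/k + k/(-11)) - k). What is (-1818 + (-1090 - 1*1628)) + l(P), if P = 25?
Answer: -4536 + I*√84073/55 ≈ -4536.0 + 5.2719*I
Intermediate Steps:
l(k) = √(-13/k - 12*k/11) (l(k) = √((-13/k + k*(-1/11)) - k) = √((-13/k - k/11) - k) = √(-13/k - 12*k/11))
(-1818 + (-1090 - 1*1628)) + l(P) = (-1818 + (-1090 - 1*1628)) + √(-1573/25 - 132*25)/11 = (-1818 + (-1090 - 1628)) + √(-1573*1/25 - 3300)/11 = (-1818 - 2718) + √(-1573/25 - 3300)/11 = -4536 + √(-84073/25)/11 = -4536 + (I*√84073/5)/11 = -4536 + I*√84073/55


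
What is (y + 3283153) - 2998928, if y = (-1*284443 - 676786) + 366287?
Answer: -310717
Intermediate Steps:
y = -594942 (y = (-284443 - 676786) + 366287 = -961229 + 366287 = -594942)
(y + 3283153) - 2998928 = (-594942 + 3283153) - 2998928 = 2688211 - 2998928 = -310717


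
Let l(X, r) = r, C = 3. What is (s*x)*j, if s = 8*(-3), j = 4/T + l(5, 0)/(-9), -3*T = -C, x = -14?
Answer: 1344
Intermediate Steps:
T = 1 (T = -(-1)*3/3 = -⅓*(-3) = 1)
j = 4 (j = 4/1 + 0/(-9) = 4*1 + 0*(-⅑) = 4 + 0 = 4)
s = -24
(s*x)*j = -24*(-14)*4 = 336*4 = 1344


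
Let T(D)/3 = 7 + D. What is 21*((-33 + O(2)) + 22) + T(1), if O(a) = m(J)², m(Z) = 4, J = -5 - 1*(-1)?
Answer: 129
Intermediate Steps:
T(D) = 21 + 3*D (T(D) = 3*(7 + D) = 21 + 3*D)
J = -4 (J = -5 + 1 = -4)
O(a) = 16 (O(a) = 4² = 16)
21*((-33 + O(2)) + 22) + T(1) = 21*((-33 + 16) + 22) + (21 + 3*1) = 21*(-17 + 22) + (21 + 3) = 21*5 + 24 = 105 + 24 = 129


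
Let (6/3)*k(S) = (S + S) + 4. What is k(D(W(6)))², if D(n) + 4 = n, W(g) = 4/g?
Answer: 16/9 ≈ 1.7778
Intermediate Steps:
D(n) = -4 + n
k(S) = 2 + S (k(S) = ((S + S) + 4)/2 = (2*S + 4)/2 = (4 + 2*S)/2 = 2 + S)
k(D(W(6)))² = (2 + (-4 + 4/6))² = (2 + (-4 + 4*(⅙)))² = (2 + (-4 + ⅔))² = (2 - 10/3)² = (-4/3)² = 16/9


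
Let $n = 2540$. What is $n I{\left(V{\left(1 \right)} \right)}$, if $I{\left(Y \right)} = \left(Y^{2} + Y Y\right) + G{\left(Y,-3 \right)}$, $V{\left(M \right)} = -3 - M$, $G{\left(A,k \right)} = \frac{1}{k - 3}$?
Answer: $\frac{242570}{3} \approx 80857.0$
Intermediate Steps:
$G{\left(A,k \right)} = \frac{1}{-3 + k}$
$I{\left(Y \right)} = - \frac{1}{6} + 2 Y^{2}$ ($I{\left(Y \right)} = \left(Y^{2} + Y Y\right) + \frac{1}{-3 - 3} = \left(Y^{2} + Y^{2}\right) + \frac{1}{-6} = 2 Y^{2} - \frac{1}{6} = - \frac{1}{6} + 2 Y^{2}$)
$n I{\left(V{\left(1 \right)} \right)} = 2540 \left(- \frac{1}{6} + 2 \left(-3 - 1\right)^{2}\right) = 2540 \left(- \frac{1}{6} + 2 \left(-4\right)^{2}\right) = 2540 \left(- \frac{1}{6} + 2 \cdot 16\right) = 2540 \left(- \frac{1}{6} + 32\right) = 2540 \cdot \frac{191}{6} = \frac{242570}{3}$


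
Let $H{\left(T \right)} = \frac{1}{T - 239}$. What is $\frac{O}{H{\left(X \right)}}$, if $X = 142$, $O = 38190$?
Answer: $-3704430$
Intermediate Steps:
$H{\left(T \right)} = \frac{1}{-239 + T}$
$\frac{O}{H{\left(X \right)}} = \frac{38190}{\frac{1}{-239 + 142}} = \frac{38190}{\frac{1}{-97}} = \frac{38190}{- \frac{1}{97}} = 38190 \left(-97\right) = -3704430$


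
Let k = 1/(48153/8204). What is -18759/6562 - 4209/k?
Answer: -95008118565/3845332 ≈ -24707.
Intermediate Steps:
k = 1172/6879 (k = 1/(48153*(1/8204)) = 1/(6879/1172) = 1172/6879 ≈ 0.17037)
-18759/6562 - 4209/k = -18759/6562 - 4209/1172/6879 = -18759*1/6562 - 4209*6879/1172 = -18759/6562 - 28953711/1172 = -95008118565/3845332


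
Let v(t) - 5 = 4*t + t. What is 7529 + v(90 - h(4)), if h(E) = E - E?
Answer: 7984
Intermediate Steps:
h(E) = 0
v(t) = 5 + 5*t (v(t) = 5 + (4*t + t) = 5 + 5*t)
7529 + v(90 - h(4)) = 7529 + (5 + 5*(90 - 1*0)) = 7529 + (5 + 5*(90 + 0)) = 7529 + (5 + 5*90) = 7529 + (5 + 450) = 7529 + 455 = 7984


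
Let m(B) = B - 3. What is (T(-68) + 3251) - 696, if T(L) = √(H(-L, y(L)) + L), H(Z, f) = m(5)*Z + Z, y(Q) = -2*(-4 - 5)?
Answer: 2555 + 2*√34 ≈ 2566.7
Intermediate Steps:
m(B) = -3 + B
y(Q) = 18 (y(Q) = -2*(-9) = 18)
H(Z, f) = 3*Z (H(Z, f) = (-3 + 5)*Z + Z = 2*Z + Z = 3*Z)
T(L) = √2*√(-L) (T(L) = √(3*(-L) + L) = √(-3*L + L) = √(-2*L) = √2*√(-L))
(T(-68) + 3251) - 696 = (√2*√(-1*(-68)) + 3251) - 696 = (√2*√68 + 3251) - 696 = (√2*(2*√17) + 3251) - 696 = (2*√34 + 3251) - 696 = (3251 + 2*√34) - 696 = 2555 + 2*√34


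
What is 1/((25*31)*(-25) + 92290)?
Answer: 1/72915 ≈ 1.3715e-5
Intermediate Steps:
1/((25*31)*(-25) + 92290) = 1/(775*(-25) + 92290) = 1/(-19375 + 92290) = 1/72915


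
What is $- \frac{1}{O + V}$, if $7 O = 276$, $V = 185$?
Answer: $- \frac{7}{1571} \approx -0.0044558$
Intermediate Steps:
$O = \frac{276}{7}$ ($O = \frac{1}{7} \cdot 276 = \frac{276}{7} \approx 39.429$)
$- \frac{1}{O + V} = - \frac{1}{\frac{276}{7} + 185} = - \frac{1}{\frac{1571}{7}} = \left(-1\right) \frac{7}{1571} = - \frac{7}{1571}$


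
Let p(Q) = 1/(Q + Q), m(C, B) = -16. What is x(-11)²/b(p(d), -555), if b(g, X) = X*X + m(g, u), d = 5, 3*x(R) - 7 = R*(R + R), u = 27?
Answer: 6889/308009 ≈ 0.022366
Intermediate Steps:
x(R) = 7/3 + 2*R²/3 (x(R) = 7/3 + (R*(R + R))/3 = 7/3 + (R*(2*R))/3 = 7/3 + (2*R²)/3 = 7/3 + 2*R²/3)
p(Q) = 1/(2*Q)
b(g, X) = -16 + X² (b(g, X) = X*X - 16 = X² - 16 = -16 + X²)
x(-11)²/b(p(d), -555) = (7/3 + (⅔)*(-11)²)²/(-16 + (-555)²) = (7/3 + (⅔)*121)²/(-16 + 308025) = (7/3 + 242/3)²/308009 = 83²*(1/308009) = 6889*(1/308009) = 6889/308009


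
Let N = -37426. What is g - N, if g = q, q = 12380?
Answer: 49806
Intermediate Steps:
g = 12380
g - N = 12380 - 1*(-37426) = 12380 + 37426 = 49806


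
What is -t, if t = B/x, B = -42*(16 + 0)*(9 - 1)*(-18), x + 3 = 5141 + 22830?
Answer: -1512/437 ≈ -3.4600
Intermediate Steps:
x = 27968 (x = -3 + (5141 + 22830) = -3 + 27971 = 27968)
B = 96768 (B = -672*8*(-18) = -42*128*(-18) = -5376*(-18) = 96768)
t = 1512/437 (t = 96768/27968 = 96768*(1/27968) = 1512/437 ≈ 3.4600)
-t = -1*1512/437 = -1512/437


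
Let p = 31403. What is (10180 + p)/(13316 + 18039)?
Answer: 41583/31355 ≈ 1.3262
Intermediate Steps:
(10180 + p)/(13316 + 18039) = (10180 + 31403)/(13316 + 18039) = 41583/31355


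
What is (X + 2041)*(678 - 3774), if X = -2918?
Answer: 2715192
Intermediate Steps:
(X + 2041)*(678 - 3774) = (-2918 + 2041)*(678 - 3774) = -877*(-3096) = 2715192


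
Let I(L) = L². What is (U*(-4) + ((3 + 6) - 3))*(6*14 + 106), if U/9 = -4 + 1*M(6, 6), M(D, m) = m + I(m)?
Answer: -258780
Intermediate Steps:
M(D, m) = m + m²
U = 342 (U = 9*(-4 + 1*(6*(1 + 6))) = 9*(-4 + 1*(6*7)) = 9*(-4 + 1*42) = 9*(-4 + 42) = 9*38 = 342)
(U*(-4) + ((3 + 6) - 3))*(6*14 + 106) = (342*(-4) + ((3 + 6) - 3))*(6*14 + 106) = (-1368 + (9 - 3))*(84 + 106) = (-1368 + 6)*190 = -1362*190 = -258780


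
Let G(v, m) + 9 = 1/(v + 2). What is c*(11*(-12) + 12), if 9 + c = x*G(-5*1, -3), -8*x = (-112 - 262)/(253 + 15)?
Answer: 85450/67 ≈ 1275.4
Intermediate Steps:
G(v, m) = -9 + 1/(2 + v) (G(v, m) = -9 + 1/(v + 2) = -9 + 1/(2 + v))
x = 187/1072 (x = -(-112 - 262)/(8*(253 + 15)) = -(-187)/(4*268) = -1/8*(-187/134) = 187/1072 ≈ 0.17444)
c = -8545/804 (c = -9 + 187*((-17 - (-45))/(2 - 5*1))/1072 = -9 + 187*((-17 - 9*(-5))/(2 - 5))/1072 = -9 + 187*((-17 + 45)/(-3))/1072 = -9 + 187*(-1/3*28)/1072 = -9 + (187/1072)*(-28/3) = -9 - 1309/804 = -8545/804 ≈ -10.628)
c*(11*(-12) + 12) = -8545*(11*(-12) + 12)/804 = -8545*(-132 + 12)/804 = -8545/804*(-120) = 85450/67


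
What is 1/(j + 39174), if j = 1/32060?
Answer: 32060/1255918441 ≈ 2.5527e-5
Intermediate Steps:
j = 1/32060 ≈ 3.1192e-5
1/(j + 39174) = 1/(1/32060 + 39174) = 1/(1255918441/32060) = 32060/1255918441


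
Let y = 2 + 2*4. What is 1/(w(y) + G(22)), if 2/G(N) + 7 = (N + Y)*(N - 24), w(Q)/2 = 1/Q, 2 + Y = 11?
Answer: 345/59 ≈ 5.8475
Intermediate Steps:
Y = 9 (Y = -2 + 11 = 9)
y = 10 (y = 2 + 8 = 10)
w(Q) = 2/Q
G(N) = 2/(-7 + (-24 + N)*(9 + N)) (G(N) = 2/(-7 + (N + 9)*(N - 24)) = 2/(-7 + (9 + N)*(-24 + N)) = 2/(-7 + (-24 + N)*(9 + N)))
1/(w(y) + G(22)) = 1/(2/10 + 2/(-223 + 22² - 15*22)) = 1/(2*(⅒) + 2/(-223 + 484 - 330)) = 1/(⅕ + 2/(-69)) = 1/(⅕ + 2*(-1/69)) = 1/(⅕ - 2/69) = 1/(59/345) = 345/59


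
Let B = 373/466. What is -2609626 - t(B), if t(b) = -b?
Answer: -1216085343/466 ≈ -2.6096e+6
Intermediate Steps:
B = 373/466 (B = 373*(1/466) = 373/466 ≈ 0.80043)
-2609626 - t(B) = -2609626 - (-1)*373/466 = -2609626 - 1*(-373/466) = -2609626 + 373/466 = -1216085343/466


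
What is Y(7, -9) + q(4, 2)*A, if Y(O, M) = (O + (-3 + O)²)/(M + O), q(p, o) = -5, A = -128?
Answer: 1257/2 ≈ 628.50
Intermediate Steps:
Y(O, M) = (O + (-3 + O)²)/(M + O)
Y(7, -9) + q(4, 2)*A = (7 + (-3 + 7)²)/(-9 + 7) - 5*(-128) = (7 + 4²)/(-2) + 640 = -(7 + 16)/2 + 640 = -½*23 + 640 = -23/2 + 640 = 1257/2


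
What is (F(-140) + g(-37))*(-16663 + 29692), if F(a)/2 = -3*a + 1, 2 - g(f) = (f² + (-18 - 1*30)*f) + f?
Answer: -29497656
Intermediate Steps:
g(f) = 2 - f² + 47*f (g(f) = 2 - ((f² + (-18 - 1*30)*f) + f) = 2 - ((f² + (-18 - 30)*f) + f) = 2 - ((f² - 48*f) + f) = 2 - (f² - 47*f) = 2 + (-f² + 47*f) = 2 - f² + 47*f)
F(a) = 2 - 6*a (F(a) = 2*(-3*a + 1) = 2*(1 - 3*a) = 2 - 6*a)
(F(-140) + g(-37))*(-16663 + 29692) = ((2 - 6*(-140)) + (2 - 1*(-37)² + 47*(-37)))*(-16663 + 29692) = ((2 + 840) + (2 - 1*1369 - 1739))*13029 = (842 + (2 - 1369 - 1739))*13029 = (842 - 3106)*13029 = -2264*13029 = -29497656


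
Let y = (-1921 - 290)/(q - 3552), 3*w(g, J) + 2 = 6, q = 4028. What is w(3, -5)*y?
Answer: -737/119 ≈ -6.1933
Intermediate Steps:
w(g, J) = 4/3 (w(g, J) = -⅔ + (⅓)*6 = -⅔ + 2 = 4/3)
y = -2211/476 (y = (-1921 - 290)/(4028 - 3552) = -2211/476 ≈ -4.6450)
w(3, -5)*y = (4/3)*(-2211/476) = -737/119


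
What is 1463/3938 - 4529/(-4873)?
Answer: 2269491/1744534 ≈ 1.3009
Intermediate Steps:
1463/3938 - 4529/(-4873) = 1463*(1/3938) - 4529*(-1/4873) = 133/358 + 4529/4873 = 2269491/1744534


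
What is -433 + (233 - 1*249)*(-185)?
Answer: 2527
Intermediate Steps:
-433 + (233 - 1*249)*(-185) = -433 + (233 - 249)*(-185) = -433 - 16*(-185) = -433 + 2960 = 2527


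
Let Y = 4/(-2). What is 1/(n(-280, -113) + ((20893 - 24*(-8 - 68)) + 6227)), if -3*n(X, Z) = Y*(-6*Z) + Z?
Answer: 3/88301 ≈ 3.3975e-5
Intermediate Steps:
Y = -2 (Y = 4*(-½) = -2)
n(X, Z) = -13*Z/3 (n(X, Z) = -(-(-12)*Z + Z)/3 = -(12*Z + Z)/3 = -13*Z/3)
1/(n(-280, -113) + ((20893 - 24*(-8 - 68)) + 6227)) = 1/(-13/3*(-113) + ((20893 - 24*(-8 - 68)) + 6227)) = 1/(1469/3 + ((20893 - 24*(-76)) + 6227)) = 1/(1469/3 + ((20893 - 1*(-1824)) + 6227)) = 1/(1469/3 + ((20893 + 1824) + 6227)) = 1/(1469/3 + (22717 + 6227)) = 1/(1469/3 + 28944) = 1/(88301/3) = 3/88301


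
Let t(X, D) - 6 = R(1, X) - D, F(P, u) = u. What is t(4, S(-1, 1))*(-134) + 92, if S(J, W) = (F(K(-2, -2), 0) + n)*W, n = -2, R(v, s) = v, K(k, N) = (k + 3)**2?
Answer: -1114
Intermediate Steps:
K(k, N) = (3 + k)**2
S(J, W) = -2*W (S(J, W) = (0 - 2)*W = -2*W)
t(X, D) = 7 - D (t(X, D) = 6 + (1 - D) = 7 - D)
t(4, S(-1, 1))*(-134) + 92 = (7 - (-2))*(-134) + 92 = (7 - 1*(-2))*(-134) + 92 = (7 + 2)*(-134) + 92 = 9*(-134) + 92 = -1206 + 92 = -1114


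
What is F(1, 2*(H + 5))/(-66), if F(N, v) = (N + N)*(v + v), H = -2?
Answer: -4/11 ≈ -0.36364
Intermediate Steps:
F(N, v) = 4*N*v (F(N, v) = (2*N)*(2*v) = 4*N*v)
F(1, 2*(H + 5))/(-66) = (4*1*(2*(-2 + 5)))/(-66) = (4*1*(2*3))*(-1/66) = (4*1*6)*(-1/66) = 24*(-1/66) = -4/11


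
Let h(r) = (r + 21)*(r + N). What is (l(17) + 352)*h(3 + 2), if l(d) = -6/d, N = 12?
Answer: 155428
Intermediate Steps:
h(r) = (12 + r)*(21 + r) (h(r) = (r + 21)*(r + 12) = (21 + r)*(12 + r) = (12 + r)*(21 + r))
(l(17) + 352)*h(3 + 2) = (-6/17 + 352)*(252 + (3 + 2)**2 + 33*(3 + 2)) = (-6*1/17 + 352)*(252 + 5**2 + 33*5) = (-6/17 + 352)*(252 + 25 + 165) = (5978/17)*442 = 155428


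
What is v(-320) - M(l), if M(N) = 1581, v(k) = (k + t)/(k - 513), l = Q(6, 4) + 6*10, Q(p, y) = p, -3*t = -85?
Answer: -564292/357 ≈ -1580.7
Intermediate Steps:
t = 85/3 (t = -1/3*(-85) = 85/3 ≈ 28.333)
l = 66 (l = 6 + 6*10 = 6 + 60 = 66)
v(k) = (85/3 + k)/(-513 + k) (v(k) = (k + 85/3)/(k - 513) = (85/3 + k)/(-513 + k))
v(-320) - M(l) = (85/3 - 320)/(-513 - 320) - 1*1581 = -875/3/(-833) - 1581 = -1/833*(-875/3) - 1581 = 125/357 - 1581 = -564292/357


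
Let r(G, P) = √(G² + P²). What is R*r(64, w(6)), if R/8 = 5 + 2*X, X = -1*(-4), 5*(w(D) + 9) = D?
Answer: 104*√103921/5 ≈ 6705.3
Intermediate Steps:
w(D) = -9 + D/5
X = 4
R = 104 (R = 8*(5 + 2*4) = 8*(5 + 8) = 8*13 = 104)
R*r(64, w(6)) = 104*√(64² + (-9 + (⅕)*6)²) = 104*√(4096 + (-9 + 6/5)²) = 104*√(4096 + (-39/5)²) = 104*√(4096 + 1521/25) = 104*√(103921/25) = 104*(√103921/5) = 104*√103921/5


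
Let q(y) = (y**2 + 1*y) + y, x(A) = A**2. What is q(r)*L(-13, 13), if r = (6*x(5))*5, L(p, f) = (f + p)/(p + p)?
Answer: 0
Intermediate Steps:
L(p, f) = (f + p)/(2*p) (L(p, f) = (f + p)/((2*p)) = (f + p)*(1/(2*p)) = (f + p)/(2*p))
r = 750 (r = (6*5**2)*5 = (6*25)*5 = 150*5 = 750)
q(y) = y**2 + 2*y (q(y) = (y**2 + y) + y = (y + y**2) + y = y**2 + 2*y)
q(r)*L(-13, 13) = (750*(2 + 750))*((1/2)*(13 - 13)/(-13)) = (750*752)*((1/2)*(-1/13)*0) = 564000*0 = 0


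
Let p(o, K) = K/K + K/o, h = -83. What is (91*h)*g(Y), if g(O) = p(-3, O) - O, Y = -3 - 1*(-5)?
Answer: 37765/3 ≈ 12588.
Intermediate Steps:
p(o, K) = 1 + K/o
Y = 2 (Y = -3 + 5 = 2)
g(O) = 1 - 4*O/3 (g(O) = (O - 3)/(-3) - O = -(-3 + O)/3 - O = (1 - O/3) - O = 1 - 4*O/3)
(91*h)*g(Y) = (91*(-83))*(1 - 4/3*2) = -7553*(1 - 8/3) = -7553*(-5/3) = 37765/3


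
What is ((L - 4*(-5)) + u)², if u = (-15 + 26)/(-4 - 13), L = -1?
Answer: 97344/289 ≈ 336.83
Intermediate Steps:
u = -11/17 (u = 11/(-17) = 11*(-1/17) = -11/17 ≈ -0.64706)
((L - 4*(-5)) + u)² = ((-1 - 4*(-5)) - 11/17)² = ((-1 + 20) - 11/17)² = (19 - 11/17)² = (312/17)² = 97344/289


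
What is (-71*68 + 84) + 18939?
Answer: 14195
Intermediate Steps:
(-71*68 + 84) + 18939 = (-4828 + 84) + 18939 = -4744 + 18939 = 14195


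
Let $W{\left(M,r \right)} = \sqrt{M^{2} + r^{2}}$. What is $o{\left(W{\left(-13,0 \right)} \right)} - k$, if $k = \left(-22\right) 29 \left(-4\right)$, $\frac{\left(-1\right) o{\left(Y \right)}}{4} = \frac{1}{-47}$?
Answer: $- \frac{119940}{47} \approx -2551.9$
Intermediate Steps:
$o{\left(Y \right)} = \frac{4}{47}$ ($o{\left(Y \right)} = - \frac{4}{-47} = \left(-4\right) \left(- \frac{1}{47}\right) = \frac{4}{47}$)
$k = 2552$ ($k = \left(-638\right) \left(-4\right) = 2552$)
$o{\left(W{\left(-13,0 \right)} \right)} - k = \frac{4}{47} - 2552 = - \frac{119940}{47}$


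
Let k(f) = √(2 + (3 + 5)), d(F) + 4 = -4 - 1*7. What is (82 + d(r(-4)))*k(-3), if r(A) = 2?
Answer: 67*√10 ≈ 211.87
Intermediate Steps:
d(F) = -15 (d(F) = -4 + (-4 - 1*7) = -4 + (-4 - 7) = -4 - 11 = -15)
k(f) = √10 (k(f) = √(2 + 8) = √10)
(82 + d(r(-4)))*k(-3) = (82 - 15)*√10 = 67*√10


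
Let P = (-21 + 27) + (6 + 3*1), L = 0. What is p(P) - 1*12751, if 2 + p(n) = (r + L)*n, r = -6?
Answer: -12843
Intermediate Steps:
P = 15 (P = 6 + (6 + 3) = 6 + 9 = 15)
p(n) = -2 - 6*n (p(n) = -2 + (-6 + 0)*n = -2 - 6*n)
p(P) - 1*12751 = (-2 - 6*15) - 1*12751 = (-2 - 90) - 12751 = -92 - 12751 = -12843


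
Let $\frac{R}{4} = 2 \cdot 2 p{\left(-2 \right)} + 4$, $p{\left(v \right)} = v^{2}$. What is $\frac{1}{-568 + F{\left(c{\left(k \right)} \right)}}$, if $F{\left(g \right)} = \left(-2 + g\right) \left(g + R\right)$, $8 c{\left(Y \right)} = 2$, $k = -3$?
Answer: $- \frac{16}{11335} \approx -0.0014116$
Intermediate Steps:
$c{\left(Y \right)} = \frac{1}{4}$ ($c{\left(Y \right)} = \frac{1}{8} \cdot 2 = \frac{1}{4}$)
$R = 80$ ($R = 4 \left(2 \cdot 2 \left(-2\right)^{2} + 4\right) = 4 \left(4 \cdot 4 + 4\right) = 4 \left(16 + 4\right) = 4 \cdot 20 = 80$)
$F{\left(g \right)} = \left(-2 + g\right) \left(80 + g\right)$ ($F{\left(g \right)} = \left(-2 + g\right) \left(g + 80\right) = \left(-2 + g\right) \left(80 + g\right)$)
$\frac{1}{-568 + F{\left(c{\left(k \right)} \right)}} = \frac{1}{-568 + \left(-160 + \left(\frac{1}{4}\right)^{2} + 78 \cdot \frac{1}{4}\right)} = \frac{1}{-568 + \left(-160 + \frac{1}{16} + \frac{39}{2}\right)} = \frac{1}{-568 - \frac{2247}{16}} = \frac{1}{- \frac{11335}{16}} = - \frac{16}{11335}$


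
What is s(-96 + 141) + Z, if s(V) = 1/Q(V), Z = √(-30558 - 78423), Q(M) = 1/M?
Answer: 45 + 3*I*√12109 ≈ 45.0 + 330.12*I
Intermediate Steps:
Z = 3*I*√12109 (Z = √(-108981) = 3*I*√12109 ≈ 330.12*I)
s(V) = V (s(V) = 1/(1/V) = V)
s(-96 + 141) + Z = (-96 + 141) + 3*I*√12109 = 45 + 3*I*√12109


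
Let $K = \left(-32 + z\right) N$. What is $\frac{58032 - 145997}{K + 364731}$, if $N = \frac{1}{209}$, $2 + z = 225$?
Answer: $- \frac{3676937}{15245794} \approx -0.24118$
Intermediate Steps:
$z = 223$ ($z = -2 + 225 = 223$)
$N = \frac{1}{209} \approx 0.0047847$
$K = \frac{191}{209}$ ($K = \left(-32 + 223\right) \frac{1}{209} = 191 \cdot \frac{1}{209} = \frac{191}{209} \approx 0.91388$)
$\frac{58032 - 145997}{K + 364731} = \frac{58032 - 145997}{\frac{191}{209} + 364731} = - \frac{87965}{\frac{76228970}{209}} = \left(-87965\right) \frac{209}{76228970} = - \frac{3676937}{15245794}$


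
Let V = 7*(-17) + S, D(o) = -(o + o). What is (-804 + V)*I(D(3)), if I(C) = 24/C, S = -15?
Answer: 3752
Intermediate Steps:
D(o) = -2*o
V = -134 (V = 7*(-17) - 15 = -119 - 15 = -134)
(-804 + V)*I(D(3)) = (-804 - 134)*(24/((-2*3))) = -22512/(-6) = -22512*(-1)/6 = -938*(-4) = 3752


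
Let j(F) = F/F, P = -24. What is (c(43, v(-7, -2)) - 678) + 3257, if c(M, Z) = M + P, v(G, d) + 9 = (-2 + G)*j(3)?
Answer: 2598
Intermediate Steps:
j(F) = 1
v(G, d) = -11 + G (v(G, d) = -9 + (-2 + G)*1 = -9 + (-2 + G) = -11 + G)
c(M, Z) = -24 + M (c(M, Z) = M - 24 = -24 + M)
(c(43, v(-7, -2)) - 678) + 3257 = ((-24 + 43) - 678) + 3257 = (19 - 678) + 3257 = -659 + 3257 = 2598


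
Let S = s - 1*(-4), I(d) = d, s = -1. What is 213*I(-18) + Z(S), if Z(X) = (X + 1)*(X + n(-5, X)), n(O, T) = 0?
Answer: -3822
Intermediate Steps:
S = 3 (S = -1 - 1*(-4) = -1 + 4 = 3)
Z(X) = X*(1 + X) (Z(X) = (X + 1)*(X + 0) = (1 + X)*X = X*(1 + X))
213*I(-18) + Z(S) = 213*(-18) + 3*(1 + 3) = -3834 + 3*4 = -3834 + 12 = -3822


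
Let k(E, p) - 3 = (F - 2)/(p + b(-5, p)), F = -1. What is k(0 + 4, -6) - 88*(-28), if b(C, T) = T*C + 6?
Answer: 24669/10 ≈ 2466.9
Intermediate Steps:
b(C, T) = 6 + C*T (b(C, T) = C*T + 6 = 6 + C*T)
k(E, p) = 3 - 3/(6 - 4*p) (k(E, p) = 3 + (-1 - 2)/(p + (6 - 5*p)) = 3 - 3/(6 - 4*p))
k(0 + 4, -6) - 88*(-28) = 3*(-5 + 4*(-6))/(2*(-3 + 2*(-6))) - 88*(-28) = 3*(-5 - 24)/(2*(-3 - 12)) + 2464 = (3/2)*(-29)/(-15) + 2464 = (3/2)*(-1/15)*(-29) + 2464 = 29/10 + 2464 = 24669/10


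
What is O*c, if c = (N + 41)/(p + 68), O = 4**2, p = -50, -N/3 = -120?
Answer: 3208/9 ≈ 356.44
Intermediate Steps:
N = 360 (N = -3*(-120) = 360)
O = 16
c = 401/18 (c = (360 + 41)/(-50 + 68) = 401/18 ≈ 22.278)
O*c = 16*(401/18) = 3208/9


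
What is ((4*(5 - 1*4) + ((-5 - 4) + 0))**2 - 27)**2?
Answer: 4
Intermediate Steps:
((4*(5 - 1*4) + ((-5 - 4) + 0))**2 - 27)**2 = ((4*(5 - 4) + (-9 + 0))**2 - 27)**2 = ((4*1 - 9)**2 - 27)**2 = ((4 - 9)**2 - 27)**2 = ((-5)**2 - 27)**2 = (25 - 27)**2 = (-2)**2 = 4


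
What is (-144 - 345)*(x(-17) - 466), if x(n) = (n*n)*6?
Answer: -620052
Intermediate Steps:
x(n) = 6*n**2 (x(n) = n**2*6 = 6*n**2)
(-144 - 345)*(x(-17) - 466) = (-144 - 345)*(6*(-17)**2 - 466) = -489*(6*289 - 466) = -489*(1734 - 466) = -489*1268 = -620052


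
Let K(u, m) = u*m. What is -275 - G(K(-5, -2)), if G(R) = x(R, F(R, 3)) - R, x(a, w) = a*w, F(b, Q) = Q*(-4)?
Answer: -145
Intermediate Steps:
F(b, Q) = -4*Q
K(u, m) = m*u
G(R) = -13*R (G(R) = R*(-4*3) - R = R*(-12) - R = -12*R - R = -13*R)
-275 - G(K(-5, -2)) = -275 - (-13)*(-2*(-5)) = -275 - (-13)*10 = -275 - 1*(-130) = -275 + 130 = -145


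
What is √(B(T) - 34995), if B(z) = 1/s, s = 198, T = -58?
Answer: I*√152438198/66 ≈ 187.07*I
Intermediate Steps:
B(z) = 1/198
√(B(T) - 34995) = √(1/198 - 34995) = √(-6929009/198) = I*√152438198/66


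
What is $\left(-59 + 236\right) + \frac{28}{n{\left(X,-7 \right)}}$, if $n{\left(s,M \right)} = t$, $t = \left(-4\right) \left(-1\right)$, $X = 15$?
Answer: $184$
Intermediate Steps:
$t = 4$
$n{\left(s,M \right)} = 4$
$\left(-59 + 236\right) + \frac{28}{n{\left(X,-7 \right)}} = \left(-59 + 236\right) + \frac{28}{4} = 177 + 28 \cdot \frac{1}{4} = 177 + 7 = 184$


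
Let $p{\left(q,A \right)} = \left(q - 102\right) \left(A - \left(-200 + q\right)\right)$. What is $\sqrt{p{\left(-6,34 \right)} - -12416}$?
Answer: $8 i \sqrt{211} \approx 116.21 i$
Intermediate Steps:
$p{\left(q,A \right)} = \left(-102 + q\right) \left(200 + A - q\right)$
$\sqrt{p{\left(-6,34 \right)} - -12416} = \sqrt{\left(-20400 - \left(-6\right)^{2} - 3468 + 302 \left(-6\right) + 34 \left(-6\right)\right) - -12416} = \sqrt{\left(-20400 - 36 - 3468 - 1812 - 204\right) + 12416} = \sqrt{-25920 + 12416} = \sqrt{-13504} = 8 i \sqrt{211}$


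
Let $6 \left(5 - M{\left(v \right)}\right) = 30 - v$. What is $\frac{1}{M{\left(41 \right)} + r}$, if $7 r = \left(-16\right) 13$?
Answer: $- \frac{42}{961} \approx -0.043704$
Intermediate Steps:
$M{\left(v \right)} = \frac{v}{6}$ ($M{\left(v \right)} = 5 - \frac{30 - v}{6} = 5 + \left(-5 + \frac{v}{6}\right) = \frac{v}{6}$)
$r = - \frac{208}{7}$ ($r = \frac{\left(-16\right) 13}{7} = \frac{1}{7} \left(-208\right) = - \frac{208}{7} \approx -29.714$)
$\frac{1}{M{\left(41 \right)} + r} = \frac{1}{\frac{1}{6} \cdot 41 - \frac{208}{7}} = \frac{1}{\frac{41}{6} - \frac{208}{7}} = \frac{1}{- \frac{961}{42}} = - \frac{42}{961}$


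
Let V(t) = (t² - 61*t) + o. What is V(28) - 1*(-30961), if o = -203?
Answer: 29834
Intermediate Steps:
V(t) = -203 + t² - 61*t (V(t) = (t² - 61*t) - 203 = -203 + t² - 61*t)
V(28) - 1*(-30961) = (-203 + 28² - 61*28) - 1*(-30961) = (-203 + 784 - 1708) + 30961 = -1127 + 30961 = 29834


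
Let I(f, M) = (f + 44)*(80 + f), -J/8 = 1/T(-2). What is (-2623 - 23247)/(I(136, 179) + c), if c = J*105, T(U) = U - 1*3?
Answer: -12935/19524 ≈ -0.66252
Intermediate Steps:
T(U) = -3 + U (T(U) = U - 3 = -3 + U)
J = 8/5 (J = -8/(-3 - 2) = -8/(-5) = -8*(-⅕) = 8/5 ≈ 1.6000)
c = 168 (c = (8/5)*105 = 168)
I(f, M) = (44 + f)*(80 + f)
(-2623 - 23247)/(I(136, 179) + c) = (-2623 - 23247)/((3520 + 136² + 124*136) + 168) = -25870/((3520 + 18496 + 16864) + 168) = -25870/(38880 + 168) = -25870/39048 = -25870*1/39048 = -12935/19524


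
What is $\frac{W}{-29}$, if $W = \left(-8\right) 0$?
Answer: $0$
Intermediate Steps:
$W = 0$
$\frac{W}{-29} = \frac{0}{-29} = 0 \left(- \frac{1}{29}\right) = 0$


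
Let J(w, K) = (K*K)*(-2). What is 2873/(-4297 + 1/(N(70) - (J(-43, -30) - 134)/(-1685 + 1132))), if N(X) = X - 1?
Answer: -104068679/155649678 ≈ -0.66861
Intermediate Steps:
J(w, K) = -2*K² (J(w, K) = K²*(-2) = -2*K²)
N(X) = -1 + X
2873/(-4297 + 1/(N(70) - (J(-43, -30) - 134)/(-1685 + 1132))) = 2873/(-4297 + 1/((-1 + 70) - (-2*(-30)² - 134)/(-1685 + 1132))) = 2873/(-4297 + 1/(69 - (-2*900 - 134)/(-553))) = 2873/(-4297 + 1/(69 - (-1800 - 134)*(-1)/553)) = 2873/(-4297 + 1/(69 - (-1934)*(-1)/553)) = 2873/(-4297 + 1/(69 - 1*1934/553)) = 2873/(-4297 + 1/(69 - 1934/553)) = 2873/(-4297 + 1/(36223/553)) = 2873/(-4297 + 553/36223) = 2873/(-155649678/36223) = 2873*(-36223/155649678) = -104068679/155649678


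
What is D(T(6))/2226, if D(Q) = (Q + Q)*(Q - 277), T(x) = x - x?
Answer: 0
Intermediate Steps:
T(x) = 0
D(Q) = 2*Q*(-277 + Q) (D(Q) = (2*Q)*(-277 + Q) = 2*Q*(-277 + Q))
D(T(6))/2226 = (2*0*(-277 + 0))/2226 = (2*0*(-277))*(1/2226) = 0*(1/2226) = 0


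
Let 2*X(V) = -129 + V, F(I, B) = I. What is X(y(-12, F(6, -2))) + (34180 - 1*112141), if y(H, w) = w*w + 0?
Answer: -156015/2 ≈ -78008.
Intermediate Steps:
y(H, w) = w² (y(H, w) = w² + 0 = w²)
X(V) = -129/2 + V/2 (X(V) = (-129 + V)/2 = -129/2 + V/2)
X(y(-12, F(6, -2))) + (34180 - 1*112141) = (-129/2 + (½)*6²) + (34180 - 1*112141) = (-129/2 + (½)*36) + (34180 - 112141) = (-129/2 + 18) - 77961 = -93/2 - 77961 = -156015/2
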